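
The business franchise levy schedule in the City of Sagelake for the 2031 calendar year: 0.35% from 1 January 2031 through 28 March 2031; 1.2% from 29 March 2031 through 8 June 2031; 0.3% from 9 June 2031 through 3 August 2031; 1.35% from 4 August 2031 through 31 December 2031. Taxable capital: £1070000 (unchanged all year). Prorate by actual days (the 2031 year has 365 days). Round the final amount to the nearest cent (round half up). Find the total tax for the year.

£9854.26

1 January – 28 March 2031: 87 days at 0.35% → £1070000 × 0.35% × 87/365 = £892.6438
29 March – 8 June 2031: 72 days at 1.2% → £1070000 × 1.2% × 72/365 = £2532.8219
9 June – 3 August 2031: 56 days at 0.3% → £1070000 × 0.3% × 56/365 = £492.4932
4 August – 31 December 2031: 150 days at 1.35% → £1070000 × 1.35% × 150/365 = £5936.3014
Total = £9854.2603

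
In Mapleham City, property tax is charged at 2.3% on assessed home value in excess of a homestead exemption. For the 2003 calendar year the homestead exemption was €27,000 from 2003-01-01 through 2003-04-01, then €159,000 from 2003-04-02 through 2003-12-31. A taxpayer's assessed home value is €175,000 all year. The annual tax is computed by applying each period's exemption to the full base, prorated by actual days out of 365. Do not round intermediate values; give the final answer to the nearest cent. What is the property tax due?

€1,124.92

2003-01-01 to 2003-04-01: 91 days, exemption €27,000 → (€175,000 − €27,000) × 2.3% × 91/365 = €848.6685
2003-04-02 to 2003-12-31: 274 days, exemption €159,000 → (€175,000 − €159,000) × 2.3% × 274/365 = €276.2521
Total = €1,124.9205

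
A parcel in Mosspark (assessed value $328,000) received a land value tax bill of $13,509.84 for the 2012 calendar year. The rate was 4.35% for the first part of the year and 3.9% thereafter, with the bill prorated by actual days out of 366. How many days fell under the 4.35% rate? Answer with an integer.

Let d = days at the first rate; then 366 − d days at the second rate.
$328,000 × [4.35%·d + 3.9%·(366−d)] / 366 = $13,509.84
Solving gives d = 178, so the new rate took effect on June 27, 2012.

178 days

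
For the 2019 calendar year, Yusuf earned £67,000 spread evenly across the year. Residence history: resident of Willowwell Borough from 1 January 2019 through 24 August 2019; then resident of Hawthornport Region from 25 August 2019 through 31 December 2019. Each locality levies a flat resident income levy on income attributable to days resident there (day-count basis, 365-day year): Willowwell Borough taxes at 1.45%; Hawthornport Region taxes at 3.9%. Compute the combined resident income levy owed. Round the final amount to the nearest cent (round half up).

Willowwell Borough, 1 January – 24 August 2019: 236 days → £67,000 × 1.45% × 236/365 = £628.1479
Hawthornport Region, 25 August – 31 December 2019: 129 days → £67,000 × 3.9% × 129/365 = £923.4986
Total = £1,551.6466

£1,551.65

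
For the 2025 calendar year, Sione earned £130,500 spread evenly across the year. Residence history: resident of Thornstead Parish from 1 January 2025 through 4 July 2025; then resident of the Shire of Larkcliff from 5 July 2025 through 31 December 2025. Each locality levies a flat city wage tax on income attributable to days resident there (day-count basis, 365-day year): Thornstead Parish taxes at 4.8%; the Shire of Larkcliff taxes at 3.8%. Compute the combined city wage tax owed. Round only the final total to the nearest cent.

£5,620.44

Thornstead Parish, 1 January – 4 July 2025: 185 days → £130,500 × 4.8% × 185/365 = £3,174.9041
The Shire of Larkcliff, 5 July – 31 December 2025: 180 days → £130,500 × 3.8% × 180/365 = £2,445.5342
Total = £5,620.4384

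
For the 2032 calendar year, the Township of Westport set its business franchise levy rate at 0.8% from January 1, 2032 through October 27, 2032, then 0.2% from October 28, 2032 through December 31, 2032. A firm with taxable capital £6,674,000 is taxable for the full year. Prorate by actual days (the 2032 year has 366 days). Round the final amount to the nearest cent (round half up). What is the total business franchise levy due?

January 1 – October 27, 2032: 301 days at 0.8% → £6,674,000 × 0.8% × 301/366 = £43,909.8142
October 28 – December 31, 2032: 65 days at 0.2% → £6,674,000 × 0.2% × 65/366 = £2,370.5464
Total = £46,280.3607

£46,280.36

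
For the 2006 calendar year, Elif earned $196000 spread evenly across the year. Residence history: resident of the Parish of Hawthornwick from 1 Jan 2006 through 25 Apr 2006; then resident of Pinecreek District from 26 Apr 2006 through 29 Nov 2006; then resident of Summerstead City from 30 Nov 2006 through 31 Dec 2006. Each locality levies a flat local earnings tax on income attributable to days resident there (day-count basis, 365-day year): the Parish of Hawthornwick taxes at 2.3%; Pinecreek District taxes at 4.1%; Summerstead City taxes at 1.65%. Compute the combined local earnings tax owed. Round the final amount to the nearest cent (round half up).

The Parish of Hawthornwick, 1 Jan – 25 Apr 2006: 115 days → $196000 × 2.3% × 115/365 = $1420.3288
Pinecreek District, 26 Apr – 29 Nov 2006: 218 days → $196000 × 4.1% × 218/365 = $4799.5836
Summerstead City, 30 Nov – 31 Dec 2006: 32 days → $196000 × 1.65% × 32/365 = $283.5288
Total = $6503.4411

$6503.44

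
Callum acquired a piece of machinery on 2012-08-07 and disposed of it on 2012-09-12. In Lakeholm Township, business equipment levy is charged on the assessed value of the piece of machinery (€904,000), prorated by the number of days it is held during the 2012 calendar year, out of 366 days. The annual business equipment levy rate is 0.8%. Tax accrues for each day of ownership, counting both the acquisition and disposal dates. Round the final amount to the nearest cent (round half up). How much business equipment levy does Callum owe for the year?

Days held (2012-08-07 to 2012-09-12): 37 out of 366
Tax = €904,000 × 0.8% × 37/366 = €731.1038

€731.10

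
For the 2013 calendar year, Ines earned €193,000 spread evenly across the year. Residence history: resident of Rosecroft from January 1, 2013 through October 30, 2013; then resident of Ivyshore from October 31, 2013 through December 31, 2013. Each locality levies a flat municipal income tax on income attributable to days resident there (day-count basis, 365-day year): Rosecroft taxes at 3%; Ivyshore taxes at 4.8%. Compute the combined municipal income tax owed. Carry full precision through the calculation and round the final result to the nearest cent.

Rosecroft, January 1 – October 30, 2013: 303 days → €193,000 × 3% × 303/365 = €4,806.4932
Ivyshore, October 31 – December 31, 2013: 62 days → €193,000 × 4.8% × 62/365 = €1,573.6110
Total = €6,380.1041

€6,380.10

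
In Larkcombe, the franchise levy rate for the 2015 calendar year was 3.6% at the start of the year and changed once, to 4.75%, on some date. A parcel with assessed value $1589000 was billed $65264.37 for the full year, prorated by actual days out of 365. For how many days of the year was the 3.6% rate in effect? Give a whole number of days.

Let d = days at the first rate; then 365 − d days at the second rate.
$1589000 × [3.6%·d + 4.75%·(365−d)] / 365 = $65264.37
Solving gives d = 204, so the new rate took effect on 24 Jul 2015.

204 days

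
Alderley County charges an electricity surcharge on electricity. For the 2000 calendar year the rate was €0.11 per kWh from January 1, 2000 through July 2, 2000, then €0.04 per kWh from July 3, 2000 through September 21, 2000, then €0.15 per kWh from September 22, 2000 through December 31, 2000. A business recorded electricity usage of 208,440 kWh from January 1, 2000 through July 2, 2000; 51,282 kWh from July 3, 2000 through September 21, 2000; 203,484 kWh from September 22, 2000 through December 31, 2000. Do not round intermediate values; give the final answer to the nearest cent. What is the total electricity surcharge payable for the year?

€55502.28

January 1 – July 2, 2000: 208,440 kWh at €0.11/kWh → €22928.40
July 3 – September 21, 2000: 51,282 kWh at €0.04/kWh → €2051.28
September 22 – December 31, 2000: 203,484 kWh at €0.15/kWh → €30522.60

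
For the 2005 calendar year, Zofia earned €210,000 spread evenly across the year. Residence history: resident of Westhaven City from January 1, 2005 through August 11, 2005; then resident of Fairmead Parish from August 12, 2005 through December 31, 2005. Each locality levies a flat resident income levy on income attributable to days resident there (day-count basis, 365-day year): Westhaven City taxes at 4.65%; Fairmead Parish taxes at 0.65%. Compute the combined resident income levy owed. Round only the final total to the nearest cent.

Westhaven City, January 1 – August 11, 2005: 223 days → €210,000 × 4.65% × 223/365 = €5,966.0137
Fairmead Parish, August 12 – December 31, 2005: 142 days → €210,000 × 0.65% × 142/365 = €531.0411
Total = €6,497.0548

€6,497.05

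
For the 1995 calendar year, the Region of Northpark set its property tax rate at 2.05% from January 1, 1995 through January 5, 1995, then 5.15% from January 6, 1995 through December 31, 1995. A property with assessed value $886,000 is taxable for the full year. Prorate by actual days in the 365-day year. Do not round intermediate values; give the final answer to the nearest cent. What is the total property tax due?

January 1 – January 5, 1995: 5 days at 2.05% → $886,000 × 2.05% × 5/365 = $248.8082
January 6 – December 31, 1995: 360 days at 5.15% → $886,000 × 5.15% × 360/365 = $45,003.9452
Total = $45,252.7534

$45,252.75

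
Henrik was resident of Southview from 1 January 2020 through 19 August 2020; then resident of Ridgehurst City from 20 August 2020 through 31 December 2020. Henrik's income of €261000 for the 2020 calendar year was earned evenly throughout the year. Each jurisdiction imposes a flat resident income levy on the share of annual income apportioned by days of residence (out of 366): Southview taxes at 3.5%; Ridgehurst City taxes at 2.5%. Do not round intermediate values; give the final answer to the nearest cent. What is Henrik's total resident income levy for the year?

€8179.43

Southview, 1 January – 19 August 2020: 232 days → €261000 × 3.5% × 232/366 = €5790.4918
Ridgehurst City, 20 August – 31 December 2020: 134 days → €261000 × 2.5% × 134/366 = €2388.9344
Total = €8179.4262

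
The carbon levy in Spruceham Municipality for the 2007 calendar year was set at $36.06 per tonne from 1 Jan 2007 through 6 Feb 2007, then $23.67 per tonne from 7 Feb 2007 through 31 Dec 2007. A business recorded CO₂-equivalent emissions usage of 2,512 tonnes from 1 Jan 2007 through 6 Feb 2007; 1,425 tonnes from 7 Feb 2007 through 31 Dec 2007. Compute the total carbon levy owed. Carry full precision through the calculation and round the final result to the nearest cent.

1 Jan – 6 Feb 2007: 2,512 tonnes at $36.06/tonne → $90,582.72
7 Feb – 31 Dec 2007: 1,425 tonnes at $23.67/tonne → $33,729.75

$124,312.47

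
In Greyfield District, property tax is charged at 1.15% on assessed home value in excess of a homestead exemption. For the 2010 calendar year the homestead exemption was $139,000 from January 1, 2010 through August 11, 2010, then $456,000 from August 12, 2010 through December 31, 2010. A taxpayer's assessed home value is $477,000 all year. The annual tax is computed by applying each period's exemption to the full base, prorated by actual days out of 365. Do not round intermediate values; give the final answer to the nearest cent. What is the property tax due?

$2,468.75

January 1 – August 11, 2010: 223 days, exemption $139,000 → ($477,000 − $139,000) × 1.15% × 223/365 = $2,374.7973
August 12 – December 31, 2010: 142 days, exemption $456,000 → ($477,000 − $456,000) × 1.15% × 142/365 = $93.9534
Total = $2,468.7507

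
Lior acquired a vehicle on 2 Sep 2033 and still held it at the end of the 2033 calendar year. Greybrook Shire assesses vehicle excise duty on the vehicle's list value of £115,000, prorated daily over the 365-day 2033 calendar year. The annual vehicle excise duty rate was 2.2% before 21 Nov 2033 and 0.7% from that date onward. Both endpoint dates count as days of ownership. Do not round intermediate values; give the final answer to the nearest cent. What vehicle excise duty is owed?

2 Sep – 20 Nov 2033: 80 days at 2.2% → £115,000 × 2.2% × 80/365 = £554.5205
21 Nov – 31 Dec 2033: 41 days at 0.7% → £115,000 × 0.7% × 41/365 = £90.4247
Total = £644.9452

£644.95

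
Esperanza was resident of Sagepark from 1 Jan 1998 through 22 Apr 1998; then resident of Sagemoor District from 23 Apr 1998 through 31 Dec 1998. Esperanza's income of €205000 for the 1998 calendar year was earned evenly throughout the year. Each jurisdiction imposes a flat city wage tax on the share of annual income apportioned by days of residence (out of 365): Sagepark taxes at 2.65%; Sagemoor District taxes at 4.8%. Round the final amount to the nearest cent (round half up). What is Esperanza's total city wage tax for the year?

Sagepark, 1 Jan – 22 Apr 1998: 112 days → €205000 × 2.65% × 112/365 = €1666.9589
Sagemoor District, 23 Apr – 31 Dec 1998: 253 days → €205000 × 4.8% × 253/365 = €6820.6027
Total = €8487.5616

€8487.56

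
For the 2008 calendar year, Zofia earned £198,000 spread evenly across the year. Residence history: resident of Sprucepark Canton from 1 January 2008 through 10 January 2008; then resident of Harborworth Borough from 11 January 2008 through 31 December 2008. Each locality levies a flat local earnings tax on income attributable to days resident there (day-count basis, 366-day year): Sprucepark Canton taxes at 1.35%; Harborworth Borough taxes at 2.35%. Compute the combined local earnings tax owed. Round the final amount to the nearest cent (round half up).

Sprucepark Canton, 1 January – 10 January 2008: 10 days → £198,000 × 1.35% × 10/366 = £73.0328
Harborworth Borough, 11 January – 31 December 2008: 356 days → £198,000 × 2.35% × 356/366 = £4,525.8689
Total = £4,598.9016

£4,598.90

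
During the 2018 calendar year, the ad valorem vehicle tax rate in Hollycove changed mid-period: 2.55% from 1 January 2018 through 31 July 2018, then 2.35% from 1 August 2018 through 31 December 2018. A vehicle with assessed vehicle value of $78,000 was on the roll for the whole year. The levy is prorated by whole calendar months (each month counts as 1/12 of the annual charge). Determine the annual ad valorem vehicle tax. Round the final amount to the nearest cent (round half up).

$1,924.00

1 January – 31 July 2018: 7 months at 2.55% → $78,000 × 2.55% × 7/12 = $1,160.2500
1 August – 31 December 2018: 5 months at 2.35% → $78,000 × 2.35% × 5/12 = $763.7500
Total = $1,924.0000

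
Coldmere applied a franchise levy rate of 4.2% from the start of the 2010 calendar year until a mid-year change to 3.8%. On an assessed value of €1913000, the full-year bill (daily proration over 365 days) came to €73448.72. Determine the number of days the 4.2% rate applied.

36 days

Let d = days at the first rate; then 365 − d days at the second rate.
€1913000 × [4.2%·d + 3.8%·(365−d)] / 365 = €73448.72
Solving gives d = 36, so the new rate took effect on 6 Feb 2010.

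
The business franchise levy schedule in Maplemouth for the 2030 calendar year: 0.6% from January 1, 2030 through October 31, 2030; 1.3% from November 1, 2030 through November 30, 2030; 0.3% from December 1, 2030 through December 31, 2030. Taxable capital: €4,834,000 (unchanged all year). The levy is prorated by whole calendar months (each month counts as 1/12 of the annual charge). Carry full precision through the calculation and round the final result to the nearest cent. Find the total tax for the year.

€30,615.33

January 1 – October 31, 2030: 10 months at 0.6% → €4,834,000 × 0.6% × 10/12 = €24,170.0000
November 1 – November 30, 2030: 1 month at 1.3% → €4,834,000 × 1.3% × 1/12 = €5,236.8333
December 1 – December 31, 2030: 1 month at 0.3% → €4,834,000 × 0.3% × 1/12 = €1,208.5000
Total = €30,615.3333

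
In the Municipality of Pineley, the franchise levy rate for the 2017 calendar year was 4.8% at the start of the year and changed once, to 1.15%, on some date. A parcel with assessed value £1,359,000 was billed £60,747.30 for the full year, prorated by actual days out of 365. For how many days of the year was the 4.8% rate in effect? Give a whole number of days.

332 days

Let d = days at the first rate; then 365 − d days at the second rate.
£1,359,000 × [4.8%·d + 1.15%·(365−d)] / 365 = £60,747.30
Solving gives d = 332, so the new rate took effect on November 29, 2017.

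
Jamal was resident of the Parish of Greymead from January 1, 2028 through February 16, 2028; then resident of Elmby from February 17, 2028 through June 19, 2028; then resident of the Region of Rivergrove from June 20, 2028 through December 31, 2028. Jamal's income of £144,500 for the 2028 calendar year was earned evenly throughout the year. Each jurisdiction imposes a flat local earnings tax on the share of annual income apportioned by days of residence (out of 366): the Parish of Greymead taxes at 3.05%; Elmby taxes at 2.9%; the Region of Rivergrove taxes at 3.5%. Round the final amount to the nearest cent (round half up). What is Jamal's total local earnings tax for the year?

The Parish of Greymead, January 1 – February 16, 2028: 47 days → £144,500 × 3.05% × 47/366 = £565.9583
Elmby, February 17 – June 19, 2028: 124 days → £144,500 × 2.9% × 124/366 = £1,419.7322
The Region of Rivergrove, June 20 – December 31, 2028: 195 days → £144,500 × 3.5% × 195/366 = £2,694.5697
Total = £4,680.2602

£4,680.26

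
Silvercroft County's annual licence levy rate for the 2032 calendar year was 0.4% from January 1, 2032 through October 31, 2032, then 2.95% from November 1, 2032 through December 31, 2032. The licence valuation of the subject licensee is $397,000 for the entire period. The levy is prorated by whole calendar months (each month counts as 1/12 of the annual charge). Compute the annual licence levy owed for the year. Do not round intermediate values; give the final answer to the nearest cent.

$3,275.25

January 1 – October 31, 2032: 10 months at 0.4% → $397,000 × 0.4% × 10/12 = $1,323.3333
November 1 – December 31, 2032: 2 months at 2.95% → $397,000 × 2.95% × 2/12 = $1,951.9167
Total = $3,275.2500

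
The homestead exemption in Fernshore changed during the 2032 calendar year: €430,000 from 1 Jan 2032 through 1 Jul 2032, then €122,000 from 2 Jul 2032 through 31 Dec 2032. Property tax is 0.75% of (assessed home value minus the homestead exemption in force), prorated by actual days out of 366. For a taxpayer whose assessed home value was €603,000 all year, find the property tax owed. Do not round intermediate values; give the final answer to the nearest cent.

€2,452.50

1 Jan – 1 Jul 2032: 183 days, exemption €430,000 → (€603,000 − €430,000) × 0.75% × 183/366 = €648.7500
2 Jul – 31 Dec 2032: 183 days, exemption €122,000 → (€603,000 − €122,000) × 0.75% × 183/366 = €1,803.7500
Total = €2,452.5000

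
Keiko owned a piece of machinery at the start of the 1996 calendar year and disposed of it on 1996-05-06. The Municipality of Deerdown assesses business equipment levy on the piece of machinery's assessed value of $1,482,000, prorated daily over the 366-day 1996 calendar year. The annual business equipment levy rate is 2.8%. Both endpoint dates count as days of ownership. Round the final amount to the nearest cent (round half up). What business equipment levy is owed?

Days held (1996-01-01 to 1996-05-06): 127 out of 366
Tax = $1,482,000 × 2.8% × 127/366 = $14,398.8852

$14,398.89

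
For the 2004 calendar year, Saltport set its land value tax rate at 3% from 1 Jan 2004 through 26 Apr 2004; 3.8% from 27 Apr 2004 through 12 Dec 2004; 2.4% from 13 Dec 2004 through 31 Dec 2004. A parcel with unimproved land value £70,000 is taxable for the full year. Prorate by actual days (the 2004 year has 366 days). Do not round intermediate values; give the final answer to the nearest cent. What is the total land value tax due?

£2,430.11

1 Jan – 26 Apr 2004: 117 days at 3% → £70,000 × 3% × 117/366 = £671.3115
27 Apr – 12 Dec 2004: 230 days at 3.8% → £70,000 × 3.8% × 230/366 = £1,671.5847
13 Dec – 31 Dec 2004: 19 days at 2.4% → £70,000 × 2.4% × 19/366 = £87.2131
Total = £2,430.1093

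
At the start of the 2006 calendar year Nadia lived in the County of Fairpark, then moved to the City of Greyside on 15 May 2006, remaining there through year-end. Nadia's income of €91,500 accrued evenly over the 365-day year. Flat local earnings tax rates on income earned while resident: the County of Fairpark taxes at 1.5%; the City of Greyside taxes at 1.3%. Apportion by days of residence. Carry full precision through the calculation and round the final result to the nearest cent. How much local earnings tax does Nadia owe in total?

The County of Fairpark, 1 January – 14 May 2006: 134 days → €91,500 × 1.5% × 134/365 = €503.8767
The City of Greyside, 15 May – 31 December 2006: 231 days → €91,500 × 1.3% × 231/365 = €752.8068
Total = €1,256.6836

€1,256.68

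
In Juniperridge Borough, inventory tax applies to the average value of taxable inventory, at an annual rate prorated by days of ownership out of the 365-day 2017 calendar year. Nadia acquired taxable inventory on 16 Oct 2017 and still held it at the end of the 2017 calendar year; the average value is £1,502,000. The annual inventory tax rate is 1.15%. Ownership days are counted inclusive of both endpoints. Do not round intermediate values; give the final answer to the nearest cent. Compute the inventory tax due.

Days held (16 Oct – 31 Dec 2017): 77 out of 365
Tax = £1,502,000 × 1.15% × 77/365 = £3,643.8932

£3,643.89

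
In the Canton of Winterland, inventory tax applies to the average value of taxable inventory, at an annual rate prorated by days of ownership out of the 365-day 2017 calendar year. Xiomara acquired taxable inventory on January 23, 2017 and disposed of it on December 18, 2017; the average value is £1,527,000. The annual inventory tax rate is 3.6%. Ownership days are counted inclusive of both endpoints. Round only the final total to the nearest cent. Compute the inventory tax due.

Days held (January 23 – December 18, 2017): 330 out of 365
Tax = £1,527,000 × 3.6% × 330/365 = £49,700.7123

£49,700.71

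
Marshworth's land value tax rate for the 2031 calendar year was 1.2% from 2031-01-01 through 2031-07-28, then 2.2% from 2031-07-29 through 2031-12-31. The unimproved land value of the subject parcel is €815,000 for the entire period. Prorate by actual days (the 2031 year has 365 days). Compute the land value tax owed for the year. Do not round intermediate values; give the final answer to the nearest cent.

2031-01-01 to 2031-07-28: 209 days at 1.2% → €815,000 × 1.2% × 209/365 = €5,600.0548
2031-07-29 to 2031-12-31: 156 days at 2.2% → €815,000 × 2.2% × 156/365 = €7,663.2329
Total = €13,263.2877

€13,263.29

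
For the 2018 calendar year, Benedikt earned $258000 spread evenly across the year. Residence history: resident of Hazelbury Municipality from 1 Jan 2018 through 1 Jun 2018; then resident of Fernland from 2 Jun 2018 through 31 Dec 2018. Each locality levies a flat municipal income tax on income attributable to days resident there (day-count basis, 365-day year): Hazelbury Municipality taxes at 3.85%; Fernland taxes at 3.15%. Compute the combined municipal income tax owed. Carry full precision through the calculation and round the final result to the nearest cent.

Hazelbury Municipality, 1 Jan – 1 Jun 2018: 152 days → $258000 × 3.85% × 152/365 = $4136.4822
Fernland, 2 Jun – 31 Dec 2018: 213 days → $258000 × 3.15% × 213/365 = $4742.6055
Total = $8879.0877

$8879.09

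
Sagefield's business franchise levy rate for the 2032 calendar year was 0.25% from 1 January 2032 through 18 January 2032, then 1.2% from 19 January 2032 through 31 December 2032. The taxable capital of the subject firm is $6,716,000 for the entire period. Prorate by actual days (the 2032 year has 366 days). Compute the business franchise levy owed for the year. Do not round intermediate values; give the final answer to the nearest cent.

$77,454.20

1 January – 18 January 2032: 18 days at 0.25% → $6,716,000 × 0.25% × 18/366 = $825.7377
19 January – 31 December 2032: 348 days at 1.2% → $6,716,000 × 1.2% × 348/366 = $76,628.4590
Total = $77,454.1967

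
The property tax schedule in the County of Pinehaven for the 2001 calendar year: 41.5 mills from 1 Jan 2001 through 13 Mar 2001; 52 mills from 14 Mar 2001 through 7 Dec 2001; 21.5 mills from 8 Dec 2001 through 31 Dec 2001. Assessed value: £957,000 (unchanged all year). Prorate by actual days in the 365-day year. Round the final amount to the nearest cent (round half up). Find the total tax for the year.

£45,862.59

1 Jan – 13 Mar 2001: 72 days at 41.5 mills → £957,000 × 4.15% × 72/365 = £7,834.2904
14 Mar – 7 Dec 2001: 269 days at 52 mills → £957,000 × 5.2% × 269/365 = £36,675.3863
8 Dec – 31 Dec 2001: 24 days at 21.5 mills → £957,000 × 2.15% × 24/365 = £1,352.9096
Total = £45,862.5863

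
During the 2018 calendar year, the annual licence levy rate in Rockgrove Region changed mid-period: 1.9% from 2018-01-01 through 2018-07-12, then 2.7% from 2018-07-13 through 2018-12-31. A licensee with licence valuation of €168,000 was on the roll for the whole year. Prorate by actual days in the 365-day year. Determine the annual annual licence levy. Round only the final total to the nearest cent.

2018-01-01 to 2018-07-12: 193 days at 1.9% → €168,000 × 1.9% × 193/365 = €1,687.8247
2018-07-13 to 2018-12-31: 172 days at 2.7% → €168,000 × 2.7% × 172/365 = €2,137.5123
Total = €3,825.3370

€3,825.34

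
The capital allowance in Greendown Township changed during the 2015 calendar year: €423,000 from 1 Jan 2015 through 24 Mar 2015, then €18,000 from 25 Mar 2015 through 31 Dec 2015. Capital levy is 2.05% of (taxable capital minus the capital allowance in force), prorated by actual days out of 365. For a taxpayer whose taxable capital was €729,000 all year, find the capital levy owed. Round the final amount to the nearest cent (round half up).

1 Jan – 24 Mar 2015: 83 days, exemption €423,000 → (€729,000 − €423,000) × 2.05% × 83/365 = €1,426.4630
25 Mar – 31 Dec 2015: 282 days, exemption €18,000 → (€729,000 − €18,000) × 2.05% × 282/365 = €11,261.0712
Total = €12,687.5342

€12,687.53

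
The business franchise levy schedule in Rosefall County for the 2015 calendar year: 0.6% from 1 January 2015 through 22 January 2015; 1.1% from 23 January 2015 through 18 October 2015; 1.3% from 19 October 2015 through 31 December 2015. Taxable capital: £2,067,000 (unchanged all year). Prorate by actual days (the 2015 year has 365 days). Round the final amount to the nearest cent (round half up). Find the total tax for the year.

1 January – 22 January 2015: 22 days at 0.6% → £2,067,000 × 0.6% × 22/365 = £747.5178
23 January – 18 October 2015: 269 days at 1.1% → £2,067,000 × 1.1% × 269/365 = £16,756.8575
19 October – 31 December 2015: 74 days at 1.3% → £2,067,000 × 1.3% × 74/365 = £5,447.8192
Total = £22,952.1945

£22,952.19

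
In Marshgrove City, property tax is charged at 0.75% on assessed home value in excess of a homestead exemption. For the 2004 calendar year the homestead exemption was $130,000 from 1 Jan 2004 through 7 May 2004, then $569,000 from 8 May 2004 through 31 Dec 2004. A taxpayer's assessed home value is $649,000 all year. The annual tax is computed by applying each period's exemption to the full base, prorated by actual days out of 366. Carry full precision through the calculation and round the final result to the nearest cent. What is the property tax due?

1 Jan – 7 May 2004: 128 days, exemption $130,000 → ($649,000 − $130,000) × 0.75% × 128/366 = $1,361.3115
8 May – 31 Dec 2004: 238 days, exemption $569,000 → ($649,000 − $569,000) × 0.75% × 238/366 = $390.1639
Total = $1,751.4754

$1,751.48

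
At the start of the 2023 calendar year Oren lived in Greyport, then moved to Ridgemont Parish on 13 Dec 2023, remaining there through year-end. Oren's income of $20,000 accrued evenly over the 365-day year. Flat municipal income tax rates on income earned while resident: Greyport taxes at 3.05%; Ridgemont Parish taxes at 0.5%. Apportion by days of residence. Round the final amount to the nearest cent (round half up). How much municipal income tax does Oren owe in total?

$583.45

Greyport, 1 Jan – 12 Dec 2023: 346 days → $20,000 × 3.05% × 346/365 = $578.2466
Ridgemont Parish, 13 Dec – 31 Dec 2023: 19 days → $20,000 × 0.5% × 19/365 = $5.2055
Total = $583.4521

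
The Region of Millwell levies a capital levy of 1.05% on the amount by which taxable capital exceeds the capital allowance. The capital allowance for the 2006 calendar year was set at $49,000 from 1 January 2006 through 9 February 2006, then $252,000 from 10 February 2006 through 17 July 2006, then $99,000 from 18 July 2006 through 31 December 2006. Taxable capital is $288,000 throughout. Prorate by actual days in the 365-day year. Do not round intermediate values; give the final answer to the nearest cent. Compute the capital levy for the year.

1 January – 9 February 2006: 40 days, exemption $49,000 → ($288,000 − $49,000) × 1.05% × 40/365 = $275.0137
10 February – 17 July 2006: 158 days, exemption $252,000 → ($288,000 − $252,000) × 1.05% × 158/365 = $163.6274
18 July – 31 December 2006: 167 days, exemption $99,000 → ($288,000 − $99,000) × 1.05% × 167/365 = $907.9767
Total = $1,346.6178

$1,346.62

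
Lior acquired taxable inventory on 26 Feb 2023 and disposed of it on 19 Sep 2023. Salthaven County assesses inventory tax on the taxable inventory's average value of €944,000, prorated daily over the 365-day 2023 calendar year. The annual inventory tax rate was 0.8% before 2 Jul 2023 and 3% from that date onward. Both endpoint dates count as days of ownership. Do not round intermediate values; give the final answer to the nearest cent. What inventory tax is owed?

26 Feb – 1 Jul 2023: 126 days at 0.8% → €944,000 × 0.8% × 126/365 = €2,606.9918
2 Jul – 19 Sep 2023: 80 days at 3% → €944,000 × 3% × 80/365 = €6,207.1233
Total = €8,814.1151

€8,814.12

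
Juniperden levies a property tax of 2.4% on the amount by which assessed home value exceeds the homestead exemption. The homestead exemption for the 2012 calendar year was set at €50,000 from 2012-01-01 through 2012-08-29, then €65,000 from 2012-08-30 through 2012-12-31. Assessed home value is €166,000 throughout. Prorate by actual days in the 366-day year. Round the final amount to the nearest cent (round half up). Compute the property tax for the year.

€2,662.03

2012-01-01 to 2012-08-29: 242 days, exemption €50,000 → (€166,000 − €50,000) × 2.4% × 242/366 = €1,840.7869
2012-08-30 to 2012-12-31: 124 days, exemption €65,000 → (€166,000 − €65,000) × 2.4% × 124/366 = €821.2459
Total = €2,662.0328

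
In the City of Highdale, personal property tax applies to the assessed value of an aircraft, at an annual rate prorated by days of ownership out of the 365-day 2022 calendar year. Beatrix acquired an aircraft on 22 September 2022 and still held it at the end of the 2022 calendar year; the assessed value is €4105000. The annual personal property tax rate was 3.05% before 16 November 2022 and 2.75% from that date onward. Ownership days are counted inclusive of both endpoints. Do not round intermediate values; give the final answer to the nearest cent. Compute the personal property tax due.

€33093.05

22 September – 15 November 2022: 55 days at 3.05% → €4105000 × 3.05% × 55/365 = €18866.1301
16 November – 31 December 2022: 46 days at 2.75% → €4105000 × 2.75% × 46/365 = €14226.9178
Total = €33093.0479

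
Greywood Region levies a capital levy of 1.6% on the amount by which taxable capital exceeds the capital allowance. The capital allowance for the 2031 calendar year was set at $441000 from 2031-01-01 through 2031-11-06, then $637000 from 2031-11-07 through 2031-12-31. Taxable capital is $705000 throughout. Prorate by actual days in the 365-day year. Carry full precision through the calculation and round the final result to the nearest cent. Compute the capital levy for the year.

$3751.45

2031-01-01 to 2031-11-06: 310 days, exemption $441000 → ($705000 − $441000) × 1.6% × 310/365 = $3587.5068
2031-11-07 to 2031-12-31: 55 days, exemption $637000 → ($705000 − $637000) × 1.6% × 55/365 = $163.9452
Total = $3751.4521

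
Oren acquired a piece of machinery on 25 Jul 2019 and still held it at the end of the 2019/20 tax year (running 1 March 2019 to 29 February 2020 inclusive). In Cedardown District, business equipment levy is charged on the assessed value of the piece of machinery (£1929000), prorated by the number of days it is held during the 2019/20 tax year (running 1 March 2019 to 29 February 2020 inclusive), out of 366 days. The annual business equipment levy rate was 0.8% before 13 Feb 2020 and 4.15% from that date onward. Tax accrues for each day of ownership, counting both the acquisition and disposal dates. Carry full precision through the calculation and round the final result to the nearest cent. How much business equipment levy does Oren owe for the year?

25 Jul 2019 – 12 Feb 2020: 203 days at 0.8% → £1929000 × 0.8% × 203/366 = £8559.2787
13 Feb – 29 Feb 2020: 17 days at 4.15% → £1929000 × 4.15% × 17/366 = £3718.3320
Total = £12277.6107

£12277.61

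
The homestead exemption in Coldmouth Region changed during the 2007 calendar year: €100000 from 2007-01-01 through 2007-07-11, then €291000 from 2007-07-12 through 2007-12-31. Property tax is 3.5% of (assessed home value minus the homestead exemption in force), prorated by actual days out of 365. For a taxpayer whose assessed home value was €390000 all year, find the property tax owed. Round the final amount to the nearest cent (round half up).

€6981.49

2007-01-01 to 2007-07-11: 192 days, exemption €100000 → (€390000 − €100000) × 3.5% × 192/365 = €5339.1781
2007-07-12 to 2007-12-31: 173 days, exemption €291000 → (€390000 − €291000) × 3.5% × 173/365 = €1642.3151
Total = €6981.4932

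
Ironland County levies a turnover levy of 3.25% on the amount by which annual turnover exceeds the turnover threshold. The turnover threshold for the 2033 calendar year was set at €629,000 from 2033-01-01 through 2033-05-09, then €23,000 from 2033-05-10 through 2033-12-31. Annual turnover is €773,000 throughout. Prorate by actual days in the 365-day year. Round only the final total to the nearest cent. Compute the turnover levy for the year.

2033-01-01 to 2033-05-09: 129 days, exemption €629,000 → (€773,000 − €629,000) × 3.25% × 129/365 = €1,654.0274
2033-05-10 to 2033-12-31: 236 days, exemption €23,000 → (€773,000 − €23,000) × 3.25% × 236/365 = €15,760.2740
Total = €17,414.3014

€17,414.30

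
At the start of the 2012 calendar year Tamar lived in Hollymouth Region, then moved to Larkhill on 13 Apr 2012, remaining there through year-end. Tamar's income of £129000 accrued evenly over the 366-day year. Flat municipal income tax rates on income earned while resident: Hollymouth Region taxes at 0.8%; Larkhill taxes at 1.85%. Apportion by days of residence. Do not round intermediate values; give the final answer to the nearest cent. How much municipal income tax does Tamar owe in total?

Hollymouth Region, 1 Jan – 12 Apr 2012: 103 days → £129000 × 0.8% × 103/366 = £290.4262
Larkhill, 13 Apr – 31 Dec 2012: 263 days → £129000 × 1.85% × 263/366 = £1714.8893
Total = £2005.3156

£2005.32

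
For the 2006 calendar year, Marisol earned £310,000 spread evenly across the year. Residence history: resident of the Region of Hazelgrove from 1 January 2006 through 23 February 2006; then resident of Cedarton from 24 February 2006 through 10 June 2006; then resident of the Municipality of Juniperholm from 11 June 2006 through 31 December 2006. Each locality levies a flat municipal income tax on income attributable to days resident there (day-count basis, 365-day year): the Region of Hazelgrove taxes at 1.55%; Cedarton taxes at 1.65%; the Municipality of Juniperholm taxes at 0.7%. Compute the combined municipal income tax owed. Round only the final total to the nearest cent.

£3,423.16

The Region of Hazelgrove, 1 January – 23 February 2006: 54 days → £310,000 × 1.55% × 54/365 = £710.8767
Cedarton, 24 February – 10 June 2006: 107 days → £310,000 × 1.65% × 107/365 = £1,499.4658
The Municipality of Juniperholm, 11 June – 31 December 2006: 204 days → £310,000 × 0.7% × 204/365 = £1,212.8219
Total = £3,423.1644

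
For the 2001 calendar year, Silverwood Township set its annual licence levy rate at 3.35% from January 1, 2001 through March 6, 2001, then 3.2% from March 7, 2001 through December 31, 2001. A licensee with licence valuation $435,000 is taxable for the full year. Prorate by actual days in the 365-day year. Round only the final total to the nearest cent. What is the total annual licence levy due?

January 1 – March 6, 2001: 65 days at 3.35% → $435,000 × 3.35% × 65/365 = $2,595.1027
March 7 – December 31, 2001: 300 days at 3.2% → $435,000 × 3.2% × 300/365 = $11,441.0959
Total = $14,036.1986

$14,036.20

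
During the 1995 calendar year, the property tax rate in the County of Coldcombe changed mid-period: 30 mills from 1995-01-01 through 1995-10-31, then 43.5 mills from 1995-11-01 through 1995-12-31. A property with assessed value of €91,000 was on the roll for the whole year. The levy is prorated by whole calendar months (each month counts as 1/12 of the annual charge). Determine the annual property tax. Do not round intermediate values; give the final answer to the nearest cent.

1995-01-01 to 1995-10-31: 10 months at 30 mills → €91,000 × 3% × 10/12 = €2,275.0000
1995-11-01 to 1995-12-31: 2 months at 43.5 mills → €91,000 × 4.35% × 2/12 = €659.7500
Total = €2,934.7500

€2,934.75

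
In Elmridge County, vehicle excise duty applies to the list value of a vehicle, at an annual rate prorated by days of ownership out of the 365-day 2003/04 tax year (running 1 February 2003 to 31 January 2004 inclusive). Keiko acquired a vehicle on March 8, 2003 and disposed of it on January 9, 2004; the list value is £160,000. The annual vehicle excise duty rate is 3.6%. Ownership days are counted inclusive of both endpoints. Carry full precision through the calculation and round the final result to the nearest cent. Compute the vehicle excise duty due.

£4,860.49

Days held (March 8, 2003 – January 9, 2004): 308 out of 365
Tax = £160,000 × 3.6% × 308/365 = £4,860.4932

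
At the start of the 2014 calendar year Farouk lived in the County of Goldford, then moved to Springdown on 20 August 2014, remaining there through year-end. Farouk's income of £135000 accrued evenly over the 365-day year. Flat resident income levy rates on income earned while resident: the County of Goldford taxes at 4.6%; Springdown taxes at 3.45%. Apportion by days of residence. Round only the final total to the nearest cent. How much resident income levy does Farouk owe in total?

The County of Goldford, 1 January – 19 August 2014: 231 days → £135000 × 4.6% × 231/365 = £3930.1644
Springdown, 20 August – 31 December 2014: 134 days → £135000 × 3.45% × 134/365 = £1709.8767
Total = £5640.0411

£5640.04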